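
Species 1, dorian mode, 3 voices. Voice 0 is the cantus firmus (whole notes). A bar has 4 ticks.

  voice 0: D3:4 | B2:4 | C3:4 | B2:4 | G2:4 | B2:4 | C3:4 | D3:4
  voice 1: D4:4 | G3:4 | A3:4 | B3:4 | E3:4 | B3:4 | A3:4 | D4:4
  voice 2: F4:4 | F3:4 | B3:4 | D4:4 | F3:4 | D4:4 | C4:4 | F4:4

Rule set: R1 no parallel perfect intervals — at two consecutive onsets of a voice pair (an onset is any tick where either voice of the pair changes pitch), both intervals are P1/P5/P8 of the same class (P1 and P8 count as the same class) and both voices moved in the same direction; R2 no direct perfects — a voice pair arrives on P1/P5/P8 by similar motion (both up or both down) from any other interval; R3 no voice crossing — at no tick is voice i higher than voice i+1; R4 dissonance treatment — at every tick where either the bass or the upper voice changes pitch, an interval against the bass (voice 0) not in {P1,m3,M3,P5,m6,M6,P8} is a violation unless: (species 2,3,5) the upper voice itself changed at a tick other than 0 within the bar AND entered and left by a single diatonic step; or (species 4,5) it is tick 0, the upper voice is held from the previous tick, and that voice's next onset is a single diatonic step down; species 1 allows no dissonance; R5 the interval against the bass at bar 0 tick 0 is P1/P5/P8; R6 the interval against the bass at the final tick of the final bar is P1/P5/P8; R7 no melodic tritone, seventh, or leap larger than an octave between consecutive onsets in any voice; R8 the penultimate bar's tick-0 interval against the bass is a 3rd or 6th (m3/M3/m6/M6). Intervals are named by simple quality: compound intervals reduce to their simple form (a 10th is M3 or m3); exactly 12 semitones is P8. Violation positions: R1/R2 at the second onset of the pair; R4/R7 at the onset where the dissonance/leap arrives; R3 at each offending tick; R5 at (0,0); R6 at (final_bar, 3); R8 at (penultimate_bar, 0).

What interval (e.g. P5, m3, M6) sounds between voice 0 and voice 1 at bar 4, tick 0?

M6

voice 0=G2 voice 1=E3 -> M6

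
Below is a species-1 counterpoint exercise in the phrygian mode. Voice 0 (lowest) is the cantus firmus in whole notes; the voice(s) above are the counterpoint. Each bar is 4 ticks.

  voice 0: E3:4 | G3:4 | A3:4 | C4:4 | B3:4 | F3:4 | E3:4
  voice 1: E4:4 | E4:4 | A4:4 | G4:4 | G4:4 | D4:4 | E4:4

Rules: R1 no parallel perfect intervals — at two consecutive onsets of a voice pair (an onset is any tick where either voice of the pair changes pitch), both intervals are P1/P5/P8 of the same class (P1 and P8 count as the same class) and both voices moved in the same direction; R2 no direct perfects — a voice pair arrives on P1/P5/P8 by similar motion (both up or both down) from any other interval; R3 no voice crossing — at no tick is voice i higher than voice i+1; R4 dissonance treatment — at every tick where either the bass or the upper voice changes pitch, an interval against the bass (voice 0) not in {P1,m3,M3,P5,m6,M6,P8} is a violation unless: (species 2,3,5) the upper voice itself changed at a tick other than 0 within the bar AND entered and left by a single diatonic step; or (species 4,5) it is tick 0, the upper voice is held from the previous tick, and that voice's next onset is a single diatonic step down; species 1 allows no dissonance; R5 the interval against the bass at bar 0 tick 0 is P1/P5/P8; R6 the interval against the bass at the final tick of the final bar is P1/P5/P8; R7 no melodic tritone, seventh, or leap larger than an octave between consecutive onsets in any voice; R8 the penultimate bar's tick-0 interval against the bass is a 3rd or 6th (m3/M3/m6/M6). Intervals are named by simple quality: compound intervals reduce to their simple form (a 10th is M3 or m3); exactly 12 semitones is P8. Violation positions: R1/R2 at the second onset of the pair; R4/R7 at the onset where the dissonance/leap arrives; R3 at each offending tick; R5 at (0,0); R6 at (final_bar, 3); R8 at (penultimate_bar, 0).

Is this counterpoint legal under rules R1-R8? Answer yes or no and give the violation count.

No (2 violations)

bar 0: v0=E3 v1=E4 (P8)
bar 1: v0=G3 v1=E4 (M6)
bar 2: v0=A3 v1=A4 (P8)
bar 3: v0=C4 v1=G4 (P5)
bar 4: v0=B3 v1=G4 (m6)
bar 5: v0=F3 v1=D4 (M6)
bar 6: v0=E3 v1=E4 (P8)
  R2 @ bar2.0: G3/E4 M6 -> A3/A4 P8 similar
  R7 @ bar5.0: B3->F3 leap 6st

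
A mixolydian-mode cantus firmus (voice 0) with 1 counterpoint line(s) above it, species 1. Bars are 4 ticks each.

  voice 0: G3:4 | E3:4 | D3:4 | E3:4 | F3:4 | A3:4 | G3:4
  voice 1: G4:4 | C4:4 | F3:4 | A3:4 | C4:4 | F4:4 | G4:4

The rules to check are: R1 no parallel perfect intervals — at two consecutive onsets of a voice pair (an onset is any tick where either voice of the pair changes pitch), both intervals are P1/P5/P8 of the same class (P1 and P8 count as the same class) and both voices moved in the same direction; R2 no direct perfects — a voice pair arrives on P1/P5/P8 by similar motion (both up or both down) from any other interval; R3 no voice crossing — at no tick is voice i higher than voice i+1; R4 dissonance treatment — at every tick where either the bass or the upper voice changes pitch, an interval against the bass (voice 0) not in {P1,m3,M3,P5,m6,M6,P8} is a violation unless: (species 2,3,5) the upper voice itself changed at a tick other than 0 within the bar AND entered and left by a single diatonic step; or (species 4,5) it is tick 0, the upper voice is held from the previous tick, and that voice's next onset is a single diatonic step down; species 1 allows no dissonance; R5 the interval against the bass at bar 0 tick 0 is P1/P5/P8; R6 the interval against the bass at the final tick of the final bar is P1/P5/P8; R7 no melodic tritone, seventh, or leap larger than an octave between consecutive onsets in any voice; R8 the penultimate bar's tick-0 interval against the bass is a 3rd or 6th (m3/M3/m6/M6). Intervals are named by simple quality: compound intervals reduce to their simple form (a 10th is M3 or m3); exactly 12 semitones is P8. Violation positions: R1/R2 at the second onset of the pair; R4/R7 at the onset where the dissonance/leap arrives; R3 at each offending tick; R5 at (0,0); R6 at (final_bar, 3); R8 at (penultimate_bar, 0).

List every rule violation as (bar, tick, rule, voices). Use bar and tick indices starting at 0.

bar 0: v0=G3 v1=G4 downbeat P8
bar 1: v0=E3 v1=C4 downbeat m6
bar 2: v0=D3 v1=F3 downbeat m3
bar 3: v0=E3 v1=A3 downbeat P4
bar 4: v0=F3 v1=C4 downbeat P5
bar 5: v0=A3 v1=F4 downbeat m6
bar 6: v0=G3 v1=G4 downbeat P8
  -> R4 @ bar 3 tick 0 v(0, 1): E3/A3 P4 untreated
  -> R2 @ bar 4 tick 0 v(0, 1): E3/A3 P4 -> F3/C4 P5 similar

(3, 0, R4, (0, 1))
(4, 0, R2, (0, 1))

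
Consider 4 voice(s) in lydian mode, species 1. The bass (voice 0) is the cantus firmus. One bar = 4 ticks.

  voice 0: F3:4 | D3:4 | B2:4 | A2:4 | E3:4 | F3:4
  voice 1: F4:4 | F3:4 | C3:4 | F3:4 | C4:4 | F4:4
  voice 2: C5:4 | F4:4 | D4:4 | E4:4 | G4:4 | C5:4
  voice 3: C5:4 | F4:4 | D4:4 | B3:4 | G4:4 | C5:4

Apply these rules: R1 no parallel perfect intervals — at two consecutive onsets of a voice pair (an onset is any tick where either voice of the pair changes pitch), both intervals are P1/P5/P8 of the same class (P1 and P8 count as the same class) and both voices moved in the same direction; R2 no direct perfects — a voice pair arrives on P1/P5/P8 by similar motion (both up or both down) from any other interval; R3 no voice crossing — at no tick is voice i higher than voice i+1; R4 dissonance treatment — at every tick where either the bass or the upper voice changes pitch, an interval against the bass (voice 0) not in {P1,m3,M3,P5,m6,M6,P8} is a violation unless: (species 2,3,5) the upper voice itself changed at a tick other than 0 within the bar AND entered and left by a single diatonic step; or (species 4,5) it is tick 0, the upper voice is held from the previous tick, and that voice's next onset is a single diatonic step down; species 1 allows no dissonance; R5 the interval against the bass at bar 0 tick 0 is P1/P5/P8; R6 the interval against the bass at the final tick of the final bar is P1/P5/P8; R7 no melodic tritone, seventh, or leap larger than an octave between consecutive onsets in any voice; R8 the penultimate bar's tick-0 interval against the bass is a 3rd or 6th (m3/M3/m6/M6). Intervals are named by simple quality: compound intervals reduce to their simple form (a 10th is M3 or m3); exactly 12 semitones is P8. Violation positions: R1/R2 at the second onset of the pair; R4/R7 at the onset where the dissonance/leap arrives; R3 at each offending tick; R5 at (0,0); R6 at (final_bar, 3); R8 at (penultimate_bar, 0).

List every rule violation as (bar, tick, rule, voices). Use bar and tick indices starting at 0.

bar 0: v0=F3 v1=F4 v2=C5 v3=C5 downbeat P5
bar 1: v0=D3 v1=F3 v2=F4 v3=F4 downbeat m3
bar 2: v0=B2 v1=C3 v2=D4 v3=D4 downbeat m3
bar 3: v0=A2 v1=F3 v2=E4 v3=B3 downbeat M2
bar 4: v0=E3 v1=C4 v2=G4 v3=G4 downbeat m3
bar 5: v0=F3 v1=F4 v2=C5 v3=C5 downbeat P5
  -> R1 @ bar 1 tick 0 v(2, 3): C5/C5 P1 -> F4/F4 P1 similar
  -> R2 @ bar 1 tick 0 v(1, 2): F4/C5 P5 -> F3/F4 P8 similar
  -> R2 @ bar 1 tick 0 v(1, 3): F4/C5 P5 -> F3/F4 P8 similar
  -> R1 @ bar 2 tick 0 v(2, 3): F4/F4 P1 -> D4/D4 P1 similar
  -> R4 @ bar 2 tick 0 v(0, 1): B2/C3 m2 untreated
  -> R3 @ bar 3 tick 0 v(2, 3): E4 above B3
  -> R4 @ bar 3 tick 0 v(0, 3): A2/B3 M2 untreated
  -> R3 @ bar 3 tick 1 v(2, 3): E4 above B3
  -> R3 @ bar 3 tick 2 v(2, 3): E4 above B3
  -> R3 @ bar 3 tick 3 v(2, 3): E4 above B3
  -> R2 @ bar 4 tick 0 v(1, 2): F3/E4 M7 -> C4/G4 P5 similar
  -> R2 @ bar 4 tick 0 v(1, 3): F3/B3 TT -> C4/G4 P5 similar
  -> R2 @ bar 4 tick 0 v(2, 3): E4/B3 P4 -> G4/G4 P1 similar
  -> R1 @ bar 5 tick 0 v(1, 2): C4/G4 P5 -> F4/C5 P5 similar
  -> R1 @ bar 5 tick 0 v(1, 3): C4/G4 P5 -> F4/C5 P5 similar
  -> R1 @ bar 5 tick 0 v(2, 3): G4/G4 P1 -> C5/C5 P1 similar
  -> R2 @ bar 5 tick 0 v(0, 1): E3/C4 m6 -> F3/F4 P8 similar
  -> R2 @ bar 5 tick 0 v(0, 2): E3/G4 m3 -> F3/C5 P5 similar
  -> R2 @ bar 5 tick 0 v(0, 3): E3/G4 m3 -> F3/C5 P5 similar

(1, 0, R1, (2, 3))
(1, 0, R2, (1, 2))
(1, 0, R2, (1, 3))
(2, 0, R1, (2, 3))
(2, 0, R4, (0, 1))
(3, 0, R3, (2, 3))
(3, 0, R4, (0, 3))
(3, 1, R3, (2, 3))
(3, 2, R3, (2, 3))
(3, 3, R3, (2, 3))
(4, 0, R2, (1, 2))
(4, 0, R2, (1, 3))
(4, 0, R2, (2, 3))
(5, 0, R1, (1, 2))
(5, 0, R1, (1, 3))
(5, 0, R1, (2, 3))
(5, 0, R2, (0, 1))
(5, 0, R2, (0, 2))
(5, 0, R2, (0, 3))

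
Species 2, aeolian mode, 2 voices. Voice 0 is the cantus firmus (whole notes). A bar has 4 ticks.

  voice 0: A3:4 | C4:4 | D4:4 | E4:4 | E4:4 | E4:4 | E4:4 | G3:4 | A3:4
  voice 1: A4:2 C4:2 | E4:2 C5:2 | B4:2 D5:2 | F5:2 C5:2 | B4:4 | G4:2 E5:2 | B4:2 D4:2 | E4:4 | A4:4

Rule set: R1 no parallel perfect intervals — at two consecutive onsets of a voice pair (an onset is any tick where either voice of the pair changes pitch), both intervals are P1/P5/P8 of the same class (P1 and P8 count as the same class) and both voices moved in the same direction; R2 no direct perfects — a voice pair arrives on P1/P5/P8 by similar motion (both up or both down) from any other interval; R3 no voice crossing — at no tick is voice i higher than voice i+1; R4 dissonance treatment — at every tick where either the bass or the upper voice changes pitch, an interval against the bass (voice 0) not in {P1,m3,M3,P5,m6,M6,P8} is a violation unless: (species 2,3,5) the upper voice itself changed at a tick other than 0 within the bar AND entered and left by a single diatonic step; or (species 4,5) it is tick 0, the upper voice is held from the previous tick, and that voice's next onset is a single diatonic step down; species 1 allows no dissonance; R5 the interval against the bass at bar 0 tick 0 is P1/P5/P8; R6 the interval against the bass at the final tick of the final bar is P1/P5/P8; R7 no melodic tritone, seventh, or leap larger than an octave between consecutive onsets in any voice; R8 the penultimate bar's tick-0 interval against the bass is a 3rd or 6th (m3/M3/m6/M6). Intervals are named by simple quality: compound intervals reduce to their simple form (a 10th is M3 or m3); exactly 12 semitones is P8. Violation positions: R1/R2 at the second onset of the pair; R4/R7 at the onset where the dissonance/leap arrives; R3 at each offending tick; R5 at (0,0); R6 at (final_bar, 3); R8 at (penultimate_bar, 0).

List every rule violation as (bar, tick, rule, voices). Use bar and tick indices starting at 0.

bar 0: v0=A3 v1=A4 downbeat P8
bar 1: v0=C4 v1=E4 downbeat M3
bar 2: v0=D4 v1=B4 downbeat M6
bar 3: v0=E4 v1=F5 downbeat m2
bar 4: v0=E4 v1=B4 downbeat P5
bar 5: v0=E4 v1=G4 downbeat m3
bar 6: v0=E4 v1=B4 downbeat P5
bar 7: v0=G3 v1=E4 downbeat M6
bar 8: v0=A3 v1=A4 downbeat P8
  -> R4 @ bar 3 tick 0 v(0, 1): E4/F5 m2 untreated
  -> R3 @ bar 6 tick 2 v(0, 1): E4 above D4
  -> R4 @ bar 6 tick 2 v(0, 1): E4/D4 M2 untreated
  -> R3 @ bar 6 tick 3 v(0, 1): E4 above D4
  -> R2 @ bar 8 tick 0 v(0, 1): G3/E4 M6 -> A3/A4 P8 similar

(3, 0, R4, (0, 1))
(6, 2, R3, (0, 1))
(6, 2, R4, (0, 1))
(6, 3, R3, (0, 1))
(8, 0, R2, (0, 1))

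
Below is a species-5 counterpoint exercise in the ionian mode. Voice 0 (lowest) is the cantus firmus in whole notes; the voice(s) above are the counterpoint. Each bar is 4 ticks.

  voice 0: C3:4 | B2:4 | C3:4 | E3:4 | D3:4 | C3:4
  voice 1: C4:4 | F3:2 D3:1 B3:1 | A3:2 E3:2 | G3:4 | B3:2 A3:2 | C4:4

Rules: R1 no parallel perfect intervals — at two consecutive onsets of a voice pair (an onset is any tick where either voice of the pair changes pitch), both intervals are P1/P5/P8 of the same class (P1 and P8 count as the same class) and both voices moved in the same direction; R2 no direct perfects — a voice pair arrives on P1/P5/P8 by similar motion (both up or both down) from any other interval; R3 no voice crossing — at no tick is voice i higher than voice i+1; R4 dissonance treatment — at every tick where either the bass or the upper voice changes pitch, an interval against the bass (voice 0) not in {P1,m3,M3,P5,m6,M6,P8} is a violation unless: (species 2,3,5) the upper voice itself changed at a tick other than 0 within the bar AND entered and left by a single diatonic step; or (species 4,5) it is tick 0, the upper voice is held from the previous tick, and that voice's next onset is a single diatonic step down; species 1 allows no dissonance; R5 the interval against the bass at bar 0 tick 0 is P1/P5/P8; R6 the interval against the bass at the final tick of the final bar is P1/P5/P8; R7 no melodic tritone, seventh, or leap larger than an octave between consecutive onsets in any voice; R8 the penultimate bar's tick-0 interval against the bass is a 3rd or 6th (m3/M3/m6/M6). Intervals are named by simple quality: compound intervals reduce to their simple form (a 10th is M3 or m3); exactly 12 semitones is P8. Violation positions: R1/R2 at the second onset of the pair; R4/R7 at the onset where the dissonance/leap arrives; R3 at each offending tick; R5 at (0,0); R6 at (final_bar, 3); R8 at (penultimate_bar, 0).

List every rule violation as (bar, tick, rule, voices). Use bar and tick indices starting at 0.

(1, 0, R4, (0, 1))

bar 0: v0=C3 v1=C4 downbeat P8
bar 1: v0=B2 v1=F3 downbeat TT
bar 2: v0=C3 v1=A3 downbeat M6
bar 3: v0=E3 v1=G3 downbeat m3
bar 4: v0=D3 v1=B3 downbeat M6
bar 5: v0=C3 v1=C4 downbeat P8
  -> R4 @ bar 1 tick 0 v(0, 1): B2/F3 TT untreated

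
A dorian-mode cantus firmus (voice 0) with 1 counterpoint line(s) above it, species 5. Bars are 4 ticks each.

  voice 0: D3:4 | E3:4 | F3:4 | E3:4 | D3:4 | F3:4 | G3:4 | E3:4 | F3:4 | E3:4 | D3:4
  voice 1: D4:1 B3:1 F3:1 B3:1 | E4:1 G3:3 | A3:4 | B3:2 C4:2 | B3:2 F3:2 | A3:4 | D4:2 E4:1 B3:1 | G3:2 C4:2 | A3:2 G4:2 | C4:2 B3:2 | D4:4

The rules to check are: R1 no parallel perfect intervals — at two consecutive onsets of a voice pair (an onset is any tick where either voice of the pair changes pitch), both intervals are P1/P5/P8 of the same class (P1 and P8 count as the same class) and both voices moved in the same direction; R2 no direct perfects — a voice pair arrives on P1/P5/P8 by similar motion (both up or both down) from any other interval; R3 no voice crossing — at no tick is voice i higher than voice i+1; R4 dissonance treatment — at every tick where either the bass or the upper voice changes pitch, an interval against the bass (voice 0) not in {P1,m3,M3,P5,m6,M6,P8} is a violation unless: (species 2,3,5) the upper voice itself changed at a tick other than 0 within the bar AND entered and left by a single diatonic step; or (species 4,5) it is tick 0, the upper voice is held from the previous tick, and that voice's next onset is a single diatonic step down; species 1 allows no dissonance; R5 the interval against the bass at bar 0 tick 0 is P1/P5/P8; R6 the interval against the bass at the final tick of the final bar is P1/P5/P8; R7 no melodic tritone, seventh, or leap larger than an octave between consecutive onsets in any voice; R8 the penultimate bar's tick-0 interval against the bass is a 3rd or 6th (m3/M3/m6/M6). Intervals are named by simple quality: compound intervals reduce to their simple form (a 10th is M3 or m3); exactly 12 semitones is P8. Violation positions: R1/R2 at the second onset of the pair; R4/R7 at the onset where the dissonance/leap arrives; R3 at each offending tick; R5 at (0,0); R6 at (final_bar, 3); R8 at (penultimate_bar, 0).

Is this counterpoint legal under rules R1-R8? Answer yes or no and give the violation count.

No (7 violations)

bar 0: v0=D3 v1=D4 (P8)
bar 1: v0=E3 v1=E4 (P8)
bar 2: v0=F3 v1=A3 (M3)
bar 3: v0=E3 v1=B3 (P5)
bar 4: v0=D3 v1=B3 (M6)
bar 5: v0=F3 v1=A3 (M3)
bar 6: v0=G3 v1=D4 (P5)
bar 7: v0=E3 v1=G3 (m3)
bar 8: v0=F3 v1=A3 (M3)
bar 9: v0=E3 v1=C4 (m6)
bar 10: v0=D3 v1=D4 (P8)
  R7 @ bar0.2: B3->F3 leap 6st
  R7 @ bar0.3: F3->B3 leap 6st
  R2 @ bar1.0: D3/B3 M6 -> E3/E4 P8 similar
  R7 @ bar4.2: B3->F3 leap 6st
  R2 @ bar6.0: F3/A3 M3 -> G3/D4 P5 similar
  R4 @ bar8.2: F3/G4 M2 untreated
  R7 @ bar8.2: A3->G4 leap 10st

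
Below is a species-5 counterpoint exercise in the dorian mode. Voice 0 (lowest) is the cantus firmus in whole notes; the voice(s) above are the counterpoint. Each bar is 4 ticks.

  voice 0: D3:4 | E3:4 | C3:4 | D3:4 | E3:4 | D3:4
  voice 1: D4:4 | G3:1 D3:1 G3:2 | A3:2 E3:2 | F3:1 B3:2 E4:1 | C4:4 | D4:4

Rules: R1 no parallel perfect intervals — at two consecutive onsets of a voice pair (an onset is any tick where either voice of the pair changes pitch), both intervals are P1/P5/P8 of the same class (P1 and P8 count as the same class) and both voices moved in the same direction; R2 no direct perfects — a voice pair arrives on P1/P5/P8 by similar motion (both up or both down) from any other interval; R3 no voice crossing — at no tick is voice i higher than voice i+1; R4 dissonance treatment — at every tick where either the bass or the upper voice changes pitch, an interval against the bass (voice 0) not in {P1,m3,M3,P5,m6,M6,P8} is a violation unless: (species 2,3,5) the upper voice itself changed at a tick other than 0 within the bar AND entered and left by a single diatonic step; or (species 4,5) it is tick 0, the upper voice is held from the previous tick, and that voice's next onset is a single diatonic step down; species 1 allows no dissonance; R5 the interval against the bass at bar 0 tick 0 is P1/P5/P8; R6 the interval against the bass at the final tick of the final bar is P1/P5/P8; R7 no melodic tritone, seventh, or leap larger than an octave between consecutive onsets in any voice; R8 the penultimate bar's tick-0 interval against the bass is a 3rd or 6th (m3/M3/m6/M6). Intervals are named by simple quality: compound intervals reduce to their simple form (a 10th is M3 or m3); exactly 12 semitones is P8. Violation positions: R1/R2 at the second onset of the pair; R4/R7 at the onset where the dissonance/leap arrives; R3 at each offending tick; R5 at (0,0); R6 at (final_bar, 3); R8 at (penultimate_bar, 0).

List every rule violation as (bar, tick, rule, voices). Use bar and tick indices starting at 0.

(1, 1, R3, (0, 1))
(1, 1, R4, (0, 1))
(3, 1, R7, (1,))
(3, 3, R4, (0, 1))

bar 0: v0=D3 v1=D4 downbeat P8
bar 1: v0=E3 v1=G3 downbeat m3
bar 2: v0=C3 v1=A3 downbeat M6
bar 3: v0=D3 v1=F3 downbeat m3
bar 4: v0=E3 v1=C4 downbeat m6
bar 5: v0=D3 v1=D4 downbeat P8
  -> R3 @ bar 1 tick 1 v(0, 1): E3 above D3
  -> R4 @ bar 1 tick 1 v(0, 1): E3/D3 M2 untreated
  -> R7 @ bar 3 tick 1 v(1,): F3->B3 leap 6st
  -> R4 @ bar 3 tick 3 v(0, 1): D3/E4 M2 untreated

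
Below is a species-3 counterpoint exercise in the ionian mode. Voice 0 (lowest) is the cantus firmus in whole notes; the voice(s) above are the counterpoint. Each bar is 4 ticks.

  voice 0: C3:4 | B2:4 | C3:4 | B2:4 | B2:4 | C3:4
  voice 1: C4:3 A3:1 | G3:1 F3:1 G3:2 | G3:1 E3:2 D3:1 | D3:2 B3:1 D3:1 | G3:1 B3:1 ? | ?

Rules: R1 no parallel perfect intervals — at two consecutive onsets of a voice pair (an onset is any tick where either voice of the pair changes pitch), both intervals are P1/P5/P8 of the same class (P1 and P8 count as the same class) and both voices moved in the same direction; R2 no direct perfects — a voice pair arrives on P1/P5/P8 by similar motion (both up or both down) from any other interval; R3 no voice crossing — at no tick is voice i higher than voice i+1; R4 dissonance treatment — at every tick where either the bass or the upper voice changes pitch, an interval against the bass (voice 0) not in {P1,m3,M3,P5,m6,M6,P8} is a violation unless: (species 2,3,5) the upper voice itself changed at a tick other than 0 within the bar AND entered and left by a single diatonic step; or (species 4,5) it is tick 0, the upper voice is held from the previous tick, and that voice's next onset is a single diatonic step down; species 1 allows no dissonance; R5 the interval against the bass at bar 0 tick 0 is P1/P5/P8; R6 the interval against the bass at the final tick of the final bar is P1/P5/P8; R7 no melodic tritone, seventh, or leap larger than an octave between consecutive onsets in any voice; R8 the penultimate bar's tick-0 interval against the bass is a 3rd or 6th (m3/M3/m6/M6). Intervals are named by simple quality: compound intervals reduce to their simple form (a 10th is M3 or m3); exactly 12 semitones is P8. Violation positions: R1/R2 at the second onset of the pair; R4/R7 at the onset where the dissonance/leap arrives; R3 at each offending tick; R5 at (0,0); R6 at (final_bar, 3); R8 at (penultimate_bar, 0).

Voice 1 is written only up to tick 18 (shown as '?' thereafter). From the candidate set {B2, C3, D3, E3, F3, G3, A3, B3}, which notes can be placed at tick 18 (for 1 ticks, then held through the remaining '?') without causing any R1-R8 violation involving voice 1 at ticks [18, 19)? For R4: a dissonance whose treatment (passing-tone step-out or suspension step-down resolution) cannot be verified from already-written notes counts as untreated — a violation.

{B2, B3, D3, G3}

B2: legal
C3: violates R4,R7
D3: legal
E3: violates R4
F3: violates R4,R7
G3: legal
A3: violates R4
B3: legal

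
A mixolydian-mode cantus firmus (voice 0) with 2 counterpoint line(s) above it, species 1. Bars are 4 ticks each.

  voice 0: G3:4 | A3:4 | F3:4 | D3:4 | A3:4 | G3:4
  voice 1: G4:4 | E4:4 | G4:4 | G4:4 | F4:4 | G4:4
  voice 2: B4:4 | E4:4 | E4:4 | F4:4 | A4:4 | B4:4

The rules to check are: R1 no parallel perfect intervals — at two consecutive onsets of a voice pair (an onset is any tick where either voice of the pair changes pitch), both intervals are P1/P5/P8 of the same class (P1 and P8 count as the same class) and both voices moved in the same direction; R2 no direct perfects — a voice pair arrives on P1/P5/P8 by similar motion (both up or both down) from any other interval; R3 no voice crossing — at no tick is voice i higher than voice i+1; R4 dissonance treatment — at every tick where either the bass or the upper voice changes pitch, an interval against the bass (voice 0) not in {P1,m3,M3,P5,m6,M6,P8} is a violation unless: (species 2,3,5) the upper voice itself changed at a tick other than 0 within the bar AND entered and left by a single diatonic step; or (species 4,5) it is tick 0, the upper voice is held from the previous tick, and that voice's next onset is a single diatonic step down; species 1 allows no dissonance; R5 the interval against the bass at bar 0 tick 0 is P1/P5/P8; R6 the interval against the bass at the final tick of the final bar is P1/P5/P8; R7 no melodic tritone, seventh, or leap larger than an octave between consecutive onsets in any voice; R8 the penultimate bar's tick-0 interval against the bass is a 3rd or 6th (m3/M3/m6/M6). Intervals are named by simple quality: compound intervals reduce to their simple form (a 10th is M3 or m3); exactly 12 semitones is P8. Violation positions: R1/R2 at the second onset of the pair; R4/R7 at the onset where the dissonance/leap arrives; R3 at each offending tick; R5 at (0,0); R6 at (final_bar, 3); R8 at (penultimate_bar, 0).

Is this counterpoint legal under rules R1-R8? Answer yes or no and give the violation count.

No (16 violations)

bar 0: v0=G3 v1=G4 v2=B4 (M3)
bar 1: v0=A3 v1=E4 v2=E4 (P5)
bar 2: v0=F3 v1=G4 v2=E4 (M7)
bar 3: v0=D3 v1=G4 v2=F4 (m3)
bar 4: v0=A3 v1=F4 v2=A4 (P8)
bar 5: v0=G3 v1=G4 v2=B4 (M3)
  R5 @ bar0.0: opens on M3
  R2 @ bar1.0: G4/B4 M3 -> E4/E4 P1 similar
  R3 @ bar2.0: G4 above E4
  R4 @ bar2.0: F3/G4 M2 untreated
  R4 @ bar2.0: F3/E4 M7 untreated
  R3 @ bar2.1: G4 above E4
  R3 @ bar2.2: G4 above E4
  R3 @ bar2.3: G4 above E4
  R3 @ bar3.0: G4 above F4
  R4 @ bar3.0: D3/G4 P4 untreated
  R3 @ bar3.1: G4 above F4
  R3 @ bar3.2: G4 above F4
  R3 @ bar3.3: G4 above F4
  R2 @ bar4.0: D3/F4 m3 -> A3/A4 P8 similar
  R8 @ bar4.0: penult P8 not 3rd/6th
  R6 @ bar5.3: closes on M3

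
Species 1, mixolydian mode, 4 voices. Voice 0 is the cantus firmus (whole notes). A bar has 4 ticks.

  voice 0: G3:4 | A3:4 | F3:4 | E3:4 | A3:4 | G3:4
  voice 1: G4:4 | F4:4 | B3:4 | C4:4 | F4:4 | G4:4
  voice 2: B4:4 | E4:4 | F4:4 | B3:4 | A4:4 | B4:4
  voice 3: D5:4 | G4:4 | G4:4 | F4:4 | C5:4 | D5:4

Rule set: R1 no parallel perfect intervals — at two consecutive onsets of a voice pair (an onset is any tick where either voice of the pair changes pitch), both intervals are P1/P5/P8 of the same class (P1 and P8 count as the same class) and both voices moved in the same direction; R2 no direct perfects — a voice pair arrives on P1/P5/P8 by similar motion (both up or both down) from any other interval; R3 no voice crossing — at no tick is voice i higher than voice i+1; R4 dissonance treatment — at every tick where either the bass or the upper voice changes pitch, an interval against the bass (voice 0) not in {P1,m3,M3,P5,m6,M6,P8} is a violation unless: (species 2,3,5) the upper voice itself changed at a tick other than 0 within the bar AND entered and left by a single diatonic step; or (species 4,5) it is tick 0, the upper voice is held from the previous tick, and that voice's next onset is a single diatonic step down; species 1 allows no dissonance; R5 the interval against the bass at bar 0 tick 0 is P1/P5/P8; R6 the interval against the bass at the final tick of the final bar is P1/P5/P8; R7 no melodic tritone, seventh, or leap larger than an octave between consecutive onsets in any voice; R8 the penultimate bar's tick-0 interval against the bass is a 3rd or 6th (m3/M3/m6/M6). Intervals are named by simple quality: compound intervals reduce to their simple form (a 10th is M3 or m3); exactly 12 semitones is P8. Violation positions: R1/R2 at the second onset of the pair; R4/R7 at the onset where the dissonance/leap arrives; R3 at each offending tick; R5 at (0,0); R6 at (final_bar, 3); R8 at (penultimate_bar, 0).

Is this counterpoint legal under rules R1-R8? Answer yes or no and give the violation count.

No (22 violations)

bar 0: v0=G3 v1=G4 v2=B4 v3=D5 (P5)
bar 1: v0=A3 v1=F4 v2=E4 v3=G4 (m7)
bar 2: v0=F3 v1=B3 v2=F4 v3=G4 (M2)
bar 3: v0=E3 v1=C4 v2=B3 v3=F4 (m2)
bar 4: v0=A3 v1=F4 v2=A4 v3=C5 (m3)
bar 5: v0=G3 v1=G4 v2=B4 v3=D5 (P5)
  R5 @ bar0.0: opens on M3
  R3 @ bar1.0: F4 above E4
  R4 @ bar1.0: A3/G4 m7 untreated
  R3 @ bar1.1: F4 above E4
  R3 @ bar1.2: F4 above E4
  R3 @ bar1.3: F4 above E4
  R4 @ bar2.0: F3/B3 TT untreated
  R4 @ bar2.0: F3/G4 M2 untreated
  R7 @ bar2.0: F4->B3 leap 6st
  R2 @ bar3.0: F3/F4 P8 -> E3/B3 P5 similar
  R3 @ bar3.0: C4 above B3
  R4 @ bar3.0: E3/F4 m2 untreated
  R7 @ bar3.0: F4->B3 leap 6st
  R3 @ bar3.1: C4 above B3
  R3 @ bar3.2: C4 above B3
  R3 @ bar3.3: C4 above B3
  R2 @ bar4.0: E3/B3 P5 -> A3/A4 P8 similar
  R2 @ bar4.0: C4/F4 P4 -> F4/C5 P5 similar
  R7 @ bar4.0: B3->A4 leap 10st
  R8 @ bar4.0: penult P8 not 3rd/6th
  R1 @ bar5.0: F4/C5 P5 -> G4/D5 P5 similar
  R6 @ bar5.3: closes on M3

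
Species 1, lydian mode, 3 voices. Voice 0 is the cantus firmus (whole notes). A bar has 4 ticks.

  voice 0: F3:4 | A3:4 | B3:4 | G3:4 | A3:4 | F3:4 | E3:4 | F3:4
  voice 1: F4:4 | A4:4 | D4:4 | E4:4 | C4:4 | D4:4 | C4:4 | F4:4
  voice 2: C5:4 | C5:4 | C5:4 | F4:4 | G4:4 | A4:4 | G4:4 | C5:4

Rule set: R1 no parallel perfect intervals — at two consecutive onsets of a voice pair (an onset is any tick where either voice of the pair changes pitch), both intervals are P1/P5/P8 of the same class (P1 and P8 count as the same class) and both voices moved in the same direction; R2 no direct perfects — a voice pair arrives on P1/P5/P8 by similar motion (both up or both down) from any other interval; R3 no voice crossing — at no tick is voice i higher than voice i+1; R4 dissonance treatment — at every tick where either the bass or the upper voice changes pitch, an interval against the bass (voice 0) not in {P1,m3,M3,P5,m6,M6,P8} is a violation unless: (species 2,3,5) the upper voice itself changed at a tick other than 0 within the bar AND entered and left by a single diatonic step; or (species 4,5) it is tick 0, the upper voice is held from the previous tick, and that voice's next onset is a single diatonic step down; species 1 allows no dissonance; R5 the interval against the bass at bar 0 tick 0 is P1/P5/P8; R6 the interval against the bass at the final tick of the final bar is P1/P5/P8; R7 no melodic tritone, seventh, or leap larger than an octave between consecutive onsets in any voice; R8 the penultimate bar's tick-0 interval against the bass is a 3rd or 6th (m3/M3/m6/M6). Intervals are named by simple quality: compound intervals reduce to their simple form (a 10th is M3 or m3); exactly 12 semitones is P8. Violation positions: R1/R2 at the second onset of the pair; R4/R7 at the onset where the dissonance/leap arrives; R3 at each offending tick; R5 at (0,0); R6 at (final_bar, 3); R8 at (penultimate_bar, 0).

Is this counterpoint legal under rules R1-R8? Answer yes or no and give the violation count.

bar 0: v0=F3 v1=F4 v2=C5 (P5)
bar 1: v0=A3 v1=A4 v2=C5 (m3)
bar 2: v0=B3 v1=D4 v2=C5 (m2)
bar 3: v0=G3 v1=E4 v2=F4 (m7)
bar 4: v0=A3 v1=C4 v2=G4 (m7)
bar 5: v0=F3 v1=D4 v2=A4 (M3)
bar 6: v0=E3 v1=C4 v2=G4 (m3)
bar 7: v0=F3 v1=F4 v2=C5 (P5)
  R1 @ bar1.0: F3/F4 P8 -> A3/A4 P8 similar
  R4 @ bar2.0: B3/C5 m2 untreated
  R4 @ bar3.0: G3/F4 m7 untreated
  R4 @ bar4.0: A3/G4 m7 untreated
  R1 @ bar5.0: C4/G4 P5 -> D4/A4 P5 similar
  R1 @ bar6.0: D4/A4 P5 -> C4/G4 P5 similar
  R1 @ bar7.0: C4/G4 P5 -> F4/C5 P5 similar
  R2 @ bar7.0: E3/C4 m6 -> F3/F4 P8 similar
  R2 @ bar7.0: E3/G4 m3 -> F3/C5 P5 similar

No (9 violations)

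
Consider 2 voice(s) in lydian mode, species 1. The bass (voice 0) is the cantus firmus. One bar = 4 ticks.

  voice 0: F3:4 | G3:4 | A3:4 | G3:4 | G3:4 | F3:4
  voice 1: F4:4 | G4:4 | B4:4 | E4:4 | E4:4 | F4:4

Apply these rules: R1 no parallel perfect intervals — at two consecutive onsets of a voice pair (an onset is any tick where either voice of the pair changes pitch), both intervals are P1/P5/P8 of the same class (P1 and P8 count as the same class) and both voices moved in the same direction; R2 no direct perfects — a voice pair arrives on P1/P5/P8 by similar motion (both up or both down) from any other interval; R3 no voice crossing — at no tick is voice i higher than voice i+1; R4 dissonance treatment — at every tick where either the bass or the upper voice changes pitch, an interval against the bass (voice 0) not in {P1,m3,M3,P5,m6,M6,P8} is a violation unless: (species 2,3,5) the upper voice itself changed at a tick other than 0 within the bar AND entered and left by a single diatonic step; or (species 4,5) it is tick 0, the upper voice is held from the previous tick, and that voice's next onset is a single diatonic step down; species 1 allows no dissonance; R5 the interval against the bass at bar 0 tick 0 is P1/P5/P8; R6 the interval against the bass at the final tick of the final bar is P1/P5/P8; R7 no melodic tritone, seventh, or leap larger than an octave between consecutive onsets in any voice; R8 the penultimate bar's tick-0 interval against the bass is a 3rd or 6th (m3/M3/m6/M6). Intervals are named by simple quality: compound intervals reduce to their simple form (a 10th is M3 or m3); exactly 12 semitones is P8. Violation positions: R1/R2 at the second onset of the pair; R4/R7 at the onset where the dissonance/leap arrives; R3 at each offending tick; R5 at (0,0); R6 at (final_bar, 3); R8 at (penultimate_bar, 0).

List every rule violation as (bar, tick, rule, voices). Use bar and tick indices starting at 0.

bar 0: v0=F3 v1=F4 downbeat P8
bar 1: v0=G3 v1=G4 downbeat P8
bar 2: v0=A3 v1=B4 downbeat M2
bar 3: v0=G3 v1=E4 downbeat M6
bar 4: v0=G3 v1=E4 downbeat M6
bar 5: v0=F3 v1=F4 downbeat P8
  -> R1 @ bar 1 tick 0 v(0, 1): F3/F4 P8 -> G3/G4 P8 similar
  -> R4 @ bar 2 tick 0 v(0, 1): A3/B4 M2 untreated

(1, 0, R1, (0, 1))
(2, 0, R4, (0, 1))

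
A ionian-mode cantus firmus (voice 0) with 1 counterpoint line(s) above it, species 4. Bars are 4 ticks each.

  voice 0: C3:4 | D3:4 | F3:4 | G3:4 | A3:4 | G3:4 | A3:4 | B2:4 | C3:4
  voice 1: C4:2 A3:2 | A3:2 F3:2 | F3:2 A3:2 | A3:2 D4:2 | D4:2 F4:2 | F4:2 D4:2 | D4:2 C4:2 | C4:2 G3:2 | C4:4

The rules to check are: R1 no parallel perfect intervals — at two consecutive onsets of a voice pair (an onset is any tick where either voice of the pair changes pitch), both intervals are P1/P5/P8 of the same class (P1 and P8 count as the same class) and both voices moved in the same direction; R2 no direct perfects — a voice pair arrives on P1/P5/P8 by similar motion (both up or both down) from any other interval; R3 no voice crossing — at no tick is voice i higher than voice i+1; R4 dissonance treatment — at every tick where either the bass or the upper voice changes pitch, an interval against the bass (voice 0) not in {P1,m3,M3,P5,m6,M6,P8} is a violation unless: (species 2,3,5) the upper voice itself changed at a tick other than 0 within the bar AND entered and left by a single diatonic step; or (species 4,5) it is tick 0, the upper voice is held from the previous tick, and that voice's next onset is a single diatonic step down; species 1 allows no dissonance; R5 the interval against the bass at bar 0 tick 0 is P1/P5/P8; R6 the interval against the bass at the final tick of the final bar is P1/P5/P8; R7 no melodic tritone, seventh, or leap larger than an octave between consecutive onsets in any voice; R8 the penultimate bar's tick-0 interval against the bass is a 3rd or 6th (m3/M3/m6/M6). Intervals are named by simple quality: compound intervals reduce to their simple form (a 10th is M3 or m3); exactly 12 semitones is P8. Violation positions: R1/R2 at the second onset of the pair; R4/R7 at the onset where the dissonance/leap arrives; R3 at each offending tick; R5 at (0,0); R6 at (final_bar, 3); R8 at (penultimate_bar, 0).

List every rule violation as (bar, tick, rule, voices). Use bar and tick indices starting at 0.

(3, 0, R4, (0, 1))
(4, 0, R4, (0, 1))
(5, 0, R4, (0, 1))
(7, 0, R4, (0, 1))
(7, 0, R7, (0,))
(7, 0, R8, (0, 1))
(8, 0, R2, (0, 1))

bar 0: v0=C3 v1=C4 downbeat P8
bar 1: v0=D3 v1=A3 downbeat P5
bar 2: v0=F3 v1=F3 downbeat P1
bar 3: v0=G3 v1=A3 downbeat M2
bar 4: v0=A3 v1=D4 downbeat P4
bar 5: v0=G3 v1=F4 downbeat m7
bar 6: v0=A3 v1=D4 downbeat P4
bar 7: v0=B2 v1=C4 downbeat m2
bar 8: v0=C3 v1=C4 downbeat P8
  -> R4 @ bar 3 tick 0 v(0, 1): G3/A3 M2 untreated
  -> R4 @ bar 4 tick 0 v(0, 1): A3/D4 P4 untreated
  -> R4 @ bar 5 tick 0 v(0, 1): G3/F4 m7 untreated
  -> R4 @ bar 7 tick 0 v(0, 1): B2/C4 m2 untreated
  -> R7 @ bar 7 tick 0 v(0,): A3->B2 leap 10st
  -> R8 @ bar 7 tick 0 v(0, 1): penult m2 not 3rd/6th
  -> R2 @ bar 8 tick 0 v(0, 1): B2/G3 m6 -> C3/C4 P8 similar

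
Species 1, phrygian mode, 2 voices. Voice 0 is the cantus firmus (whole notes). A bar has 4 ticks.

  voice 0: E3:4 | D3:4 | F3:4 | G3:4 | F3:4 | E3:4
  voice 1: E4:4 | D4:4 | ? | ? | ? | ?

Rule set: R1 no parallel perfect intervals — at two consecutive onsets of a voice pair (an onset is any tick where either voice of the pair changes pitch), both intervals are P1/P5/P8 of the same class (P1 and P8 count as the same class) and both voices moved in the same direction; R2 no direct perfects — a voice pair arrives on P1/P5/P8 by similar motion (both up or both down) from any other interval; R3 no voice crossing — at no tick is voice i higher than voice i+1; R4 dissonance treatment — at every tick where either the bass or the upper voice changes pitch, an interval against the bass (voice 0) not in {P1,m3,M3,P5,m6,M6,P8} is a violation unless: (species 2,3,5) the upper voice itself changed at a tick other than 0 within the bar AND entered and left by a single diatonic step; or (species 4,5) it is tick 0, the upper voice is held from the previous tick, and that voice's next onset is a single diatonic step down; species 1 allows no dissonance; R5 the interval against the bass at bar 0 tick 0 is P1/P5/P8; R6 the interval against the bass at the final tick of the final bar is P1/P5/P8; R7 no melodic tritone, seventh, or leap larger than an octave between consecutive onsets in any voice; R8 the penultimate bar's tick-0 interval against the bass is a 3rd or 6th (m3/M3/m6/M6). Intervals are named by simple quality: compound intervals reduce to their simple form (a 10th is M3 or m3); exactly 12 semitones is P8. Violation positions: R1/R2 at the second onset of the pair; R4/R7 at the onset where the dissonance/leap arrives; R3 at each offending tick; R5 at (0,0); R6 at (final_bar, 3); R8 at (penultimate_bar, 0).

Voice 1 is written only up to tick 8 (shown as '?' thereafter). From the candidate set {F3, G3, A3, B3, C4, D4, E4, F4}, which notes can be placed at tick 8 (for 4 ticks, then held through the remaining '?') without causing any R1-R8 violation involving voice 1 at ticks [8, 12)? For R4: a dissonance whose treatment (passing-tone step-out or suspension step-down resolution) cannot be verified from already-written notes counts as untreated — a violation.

F3: legal
G3: violates R4
A3: legal
B3: violates R4
C4: legal
D4: legal
E4: violates R4
F4: violates R1

{A3, C4, D4, F3}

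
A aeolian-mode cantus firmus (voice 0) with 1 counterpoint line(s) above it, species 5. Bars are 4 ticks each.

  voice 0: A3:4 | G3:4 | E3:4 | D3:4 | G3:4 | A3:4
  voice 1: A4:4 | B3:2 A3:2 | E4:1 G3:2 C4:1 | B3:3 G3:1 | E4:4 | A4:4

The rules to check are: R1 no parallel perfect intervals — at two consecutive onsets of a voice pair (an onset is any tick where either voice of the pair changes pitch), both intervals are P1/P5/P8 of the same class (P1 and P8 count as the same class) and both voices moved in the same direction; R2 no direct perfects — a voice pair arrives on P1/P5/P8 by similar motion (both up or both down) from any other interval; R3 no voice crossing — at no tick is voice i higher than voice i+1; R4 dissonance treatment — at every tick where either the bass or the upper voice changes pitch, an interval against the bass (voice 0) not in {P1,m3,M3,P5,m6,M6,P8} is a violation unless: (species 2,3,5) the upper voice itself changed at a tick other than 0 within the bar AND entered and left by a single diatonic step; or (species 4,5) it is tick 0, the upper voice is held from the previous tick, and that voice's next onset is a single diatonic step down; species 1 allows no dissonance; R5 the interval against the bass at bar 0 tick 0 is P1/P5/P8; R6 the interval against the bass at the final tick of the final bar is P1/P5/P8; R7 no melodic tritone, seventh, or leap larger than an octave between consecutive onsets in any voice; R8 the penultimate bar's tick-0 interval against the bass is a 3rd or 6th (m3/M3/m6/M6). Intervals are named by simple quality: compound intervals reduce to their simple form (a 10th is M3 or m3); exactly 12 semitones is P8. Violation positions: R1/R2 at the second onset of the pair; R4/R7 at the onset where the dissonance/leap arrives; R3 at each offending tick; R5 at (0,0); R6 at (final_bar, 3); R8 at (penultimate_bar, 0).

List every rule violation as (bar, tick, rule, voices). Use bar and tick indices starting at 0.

bar 0: v0=A3 v1=A4 downbeat P8
bar 1: v0=G3 v1=B3 downbeat M3
bar 2: v0=E3 v1=E4 downbeat P8
bar 3: v0=D3 v1=B3 downbeat M6
bar 4: v0=G3 v1=E4 downbeat M6
bar 5: v0=A3 v1=A4 downbeat P8
  -> R7 @ bar 1 tick 0 v(1,): A4->B3 leap 10st
  -> R4 @ bar 1 tick 2 v(0, 1): G3/A3 M2 untreated
  -> R4 @ bar 3 tick 3 v(0, 1): D3/G3 P4 untreated
  -> R2 @ bar 5 tick 0 v(0, 1): G3/E4 M6 -> A3/A4 P8 similar

(1, 0, R7, (1,))
(1, 2, R4, (0, 1))
(3, 3, R4, (0, 1))
(5, 0, R2, (0, 1))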